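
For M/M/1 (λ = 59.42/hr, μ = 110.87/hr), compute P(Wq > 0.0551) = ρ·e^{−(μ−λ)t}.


ρ = 59.42/110.87 = 0.5359
P(Wq > t) = ρ·e^{−(μ−λ)t} = 0.5359·e^{−2.8349}
= 0.5359·0.058725 = 0.031473

Final: 0.031473


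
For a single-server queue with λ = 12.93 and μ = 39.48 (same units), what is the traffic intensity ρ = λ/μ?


ρ = λ/μ = 12.93/39.48 = 0.3275

Final: 0.3275


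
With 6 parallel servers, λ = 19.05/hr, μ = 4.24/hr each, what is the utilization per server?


ρ = λ/(cμ) = 19.05/(6·4.24) = 19.05/25.44 = 0.7488

Final: 0.7488


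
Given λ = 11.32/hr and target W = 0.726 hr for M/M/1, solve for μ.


W = 1/(μ−λ) ⇒ μ − λ = 1/W = 1/0.726 = 1.3774
μ = λ + 1/W = 11.32 + 1.3774 = 12.6974 per hr

Final: 12.6974 /hr


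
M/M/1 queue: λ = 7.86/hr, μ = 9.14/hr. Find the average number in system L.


ρ = λ/μ = 7.86/9.14 = 0.8600
L = ρ/(1−ρ) = 0.8600/(1 − 0.8600) = 0.8600/0.1400 = 6.1406

Final: 6.1406


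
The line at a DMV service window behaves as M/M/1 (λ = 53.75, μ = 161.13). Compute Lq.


ρ = 53.75/161.13 = 0.3336
Lq = ρ²/(1−ρ) = 0.1113/0.6664 = 0.1670

Final: 0.1670


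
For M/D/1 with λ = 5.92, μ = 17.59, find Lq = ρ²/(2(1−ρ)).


ρ = 5.92/17.59 = 0.3366
M/D/1: Lq = ρ²/(2(1−ρ)) = 0.1133/(2·0.6634) = 0.08536

Final: 0.08536


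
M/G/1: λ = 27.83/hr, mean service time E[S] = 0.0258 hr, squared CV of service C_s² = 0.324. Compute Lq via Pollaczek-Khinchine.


ρ = λ·E[S] = 27.83·0.0258 = 0.7180
Lq = ρ²(1+C_s²)/(2(1−ρ)) = 0.5155·(1+0.324)/(2·0.2820)
= 0.5155·1.3240/0.5640 = 1.21031

Final: 1.21031


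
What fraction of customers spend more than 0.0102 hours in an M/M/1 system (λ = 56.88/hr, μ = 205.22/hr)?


W ~ Exponential(μ−λ) for M/M/1.
μ − λ = 205.22 − 56.88 = 148.3400
P(W > t) = e^{−(μ−λ)t} = e^{−1.5131} = 0.220233

Final: 0.220233


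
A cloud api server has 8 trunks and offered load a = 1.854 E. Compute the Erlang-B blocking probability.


B(c,a) = (a^c/c!) / Σ_{k=0}^{c} a^k/k!
a^8/8! = 0.003462
Σ terms (k=0..8): 1.00000 + 1.85400 + 1.71866 + 1.06213 + 0.49230 + 0.18254 + 0.05641 + 0.01494 + 0.003462 = 6.384438
B = 0.003462/6.384438 = 0.0005423

Final: 0.0005423


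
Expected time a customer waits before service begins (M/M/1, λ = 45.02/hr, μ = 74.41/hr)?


ρ = 45.02/74.41 = 0.6050
Wq = ρ/(μ−λ) = 0.6050/(74.41 − 45.02) = 0.6050/29.39 = 0.02059 hr

Final: 0.02059 hr


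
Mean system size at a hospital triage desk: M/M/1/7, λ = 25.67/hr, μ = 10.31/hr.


ρ = 25.67/10.31 = 2.4898
L = ρ[1 − (K+1)ρ^K + Kρ^(K+1)] / [(1−ρ)(1−ρ^(K+1))]
Numerator: 2.4898·(1 − 8·593.158043 + 7·1476.854216) = 13927.319916
Denominator: (-1.4898)·(-1475.854216) = 2198.750801
L = 13927.319916/2198.750801 = 6.3342

Final: 6.3342


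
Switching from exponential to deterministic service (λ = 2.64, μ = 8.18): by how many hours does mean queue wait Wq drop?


ρ = 2.64/8.18 = 0.3227
Wq(M/M/1) = ρ/(μ−λ) = 0.3227/5.54 = 0.05826 hr
Wq(M/D/1) = ρ/(2(μ−λ)) = 0.02913 hr
Savings = 0.05826 − 0.02913 = 0.02913 hr

Final: 0.02913 hr


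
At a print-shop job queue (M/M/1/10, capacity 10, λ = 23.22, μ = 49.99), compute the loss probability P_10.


ρ = λ/μ = 23.22/49.99 = 0.4645
P_K = (1−ρ)ρ^K/(1−ρ^(K+1)) = (0.5355·0.0004675)/(1 − 0.0002172)
= 0.0002504/0.999783 = 0.0002504

Final: 0.0002504


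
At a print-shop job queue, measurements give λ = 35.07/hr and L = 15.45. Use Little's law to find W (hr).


W = L/λ = 15.45/35.07 = 0.4405 hr

Final: 0.4405 hr


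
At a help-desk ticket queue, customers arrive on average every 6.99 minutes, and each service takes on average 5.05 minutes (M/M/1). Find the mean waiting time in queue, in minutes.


λ = 60/6.99 = 8.5837 /hr
μ = 60/5.05 = 11.8812 /hr
ρ = λ/μ = 8.5837/11.8812 = 0.7225
Wq = ρ/(μ−λ) = 0.7225/(11.8812−8.5837) = 0.21909 hr
In minutes: 0.21909·60 = 13.146 min

Final: 13.146 min


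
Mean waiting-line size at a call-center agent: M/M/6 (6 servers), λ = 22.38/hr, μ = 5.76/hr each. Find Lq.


a = λ/μ = 3.8854; ρ = a/6 = 0.6476
P₀ = 0.018996
Lq = P₀·a^c·ρ / (c!·(1−ρ)²) = 0.018996·3440.53193·0.6476/(720·0.12421)
= 0.47325

Final: 0.47325


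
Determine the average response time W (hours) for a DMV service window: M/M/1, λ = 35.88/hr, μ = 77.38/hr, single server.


W = 1/(μ−λ) = 1/(77.38 − 35.88) = 1/41.50 = 0.02410 hr

Final: 0.02410 hr


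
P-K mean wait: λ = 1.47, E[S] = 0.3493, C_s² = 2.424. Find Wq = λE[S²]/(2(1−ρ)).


ρ = λ·E[S] = 1.47·0.3493 = 0.5135
E[S²] = E[S]²(1+C_s²) = 0.3493²·(1+2.424) = 0.417764
Wq = λ·E[S²]/(2(1−ρ)) = 1.47·0.417764/(2·0.4865) = 0.63112 hr

Final: 0.63112 hr


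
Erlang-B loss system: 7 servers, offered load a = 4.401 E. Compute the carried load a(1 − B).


B(7,4.401) = 0.084465 (Erlang-B)
Carried load = a(1 − B) = 4.401·(1 − 0.084465) = 4.401·0.915535 = 4.0293 E

Final: 4.0293 Erlangs


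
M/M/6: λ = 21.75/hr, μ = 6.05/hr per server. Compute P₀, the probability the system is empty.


a = λ/μ = 21.75/6.05 = 3.5950; ρ = a/c = 0.5992
Σ_{k=0}^{5} a^k/k! (terms k=0..5) = 1.00000 + 3.59504 + 6.46216 + 7.74391 + 6.95992 + 5.00424 = 30.76528
Tail: a^6/(6!(1−ρ)) = 2158.85423/(720·0.4008) = 7.48057
P₀ = 1/(30.76528 + 7.48057) = 1/38.24584 = 0.026147

Final: 0.026147


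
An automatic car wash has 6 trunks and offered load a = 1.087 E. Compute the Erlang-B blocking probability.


B(c,a) = (a^c/c!) / Σ_{k=0}^{c} a^k/k!
a^6/6! = 0.002291
Σ terms (k=0..6): 1.00000 + 1.08700 + 0.59078 + 0.21406 + 0.05817 + 0.01265 + 0.002291 = 2.964954
B = 0.002291/2.964954 = 0.0007727

Final: 0.0007727


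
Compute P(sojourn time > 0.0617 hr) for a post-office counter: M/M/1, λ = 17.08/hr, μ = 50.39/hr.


W ~ Exponential(μ−λ) for M/M/1.
μ − λ = 50.39 − 17.08 = 33.3100
P(W > t) = e^{−(μ−λ)t} = e^{−2.0552} = 0.128064

Final: 0.128064


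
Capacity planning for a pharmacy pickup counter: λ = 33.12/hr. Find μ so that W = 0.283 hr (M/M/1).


W = 1/(μ−λ) ⇒ μ − λ = 1/W = 1/0.283 = 3.5336
μ = λ + 1/W = 33.12 + 3.5336 = 36.6536 per hr

Final: 36.6536 /hr


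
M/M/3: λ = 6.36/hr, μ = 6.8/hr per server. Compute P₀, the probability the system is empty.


a = λ/μ = 6.36/6.8 = 0.9353; ρ = a/c = 0.3118
Σ_{k=0}^{2} a^k/k! (terms k=0..2) = 1.00000 + 0.93529 + 0.43739 = 2.37268
Tail: a^3/(3!(1−ρ)) = 0.81817/(6·0.6882) = 0.19813
P₀ = 1/(2.37268 + 0.19813) = 1/2.57081 = 0.388982

Final: 0.388982


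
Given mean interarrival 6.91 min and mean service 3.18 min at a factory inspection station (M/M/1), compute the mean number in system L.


λ = 60/6.91 = 8.6831 /hr
μ = 60/3.18 = 18.8679 /hr
ρ = λ/μ = 8.6831/18.8679 = 0.4602
L = ρ/(1−ρ) = 0.4602/0.5398 = 0.8525

Final: 0.8525


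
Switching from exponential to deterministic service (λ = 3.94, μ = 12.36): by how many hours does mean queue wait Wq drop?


ρ = 3.94/12.36 = 0.3188
Wq(M/M/1) = ρ/(μ−λ) = 0.3188/8.42 = 0.03786 hr
Wq(M/D/1) = ρ/(2(μ−λ)) = 0.01893 hr
Savings = 0.03786 − 0.01893 = 0.01893 hr

Final: 0.01893 hr


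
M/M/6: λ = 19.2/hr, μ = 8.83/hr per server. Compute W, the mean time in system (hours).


a = 2.1744; ρ = 0.3624; P₀ = 0.113397
Lq = P₀·a^c·ρ/(c!(1−ρ)²) = 0.01484
Wq = Lq/λ = 0.01484/19.2 = 0.0007729 hr
W = Wq + 1/μ = 0.0007729 + 0.11325 = 0.11402 hr

Final: 0.11402 hr


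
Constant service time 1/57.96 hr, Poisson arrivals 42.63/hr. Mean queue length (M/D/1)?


ρ = 42.63/57.96 = 0.7355
M/D/1: Lq = ρ²/(2(1−ρ)) = 0.5410/(2·0.2645) = 1.02266

Final: 1.02266


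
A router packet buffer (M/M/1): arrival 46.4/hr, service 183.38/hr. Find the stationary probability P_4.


ρ = 46.4/183.38 = 0.2530
P_n = (1−ρ)·ρ^n = (1 − 0.2530)·0.2530^4 = 0.7470·0.004099 = 0.003062

Final: 0.003062


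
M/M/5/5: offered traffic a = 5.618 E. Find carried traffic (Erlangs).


B(5,5.618) = 0.332894 (Erlang-B)
Carried load = a(1 − B) = 5.618·(1 − 0.332894) = 5.618·0.667106 = 3.7478 E

Final: 3.7478 Erlangs


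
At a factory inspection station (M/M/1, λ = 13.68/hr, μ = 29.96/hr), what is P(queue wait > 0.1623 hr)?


ρ = 13.68/29.96 = 0.4566
P(Wq > t) = ρ·e^{−(μ−λ)t} = 0.4566·e^{−2.6422}
= 0.4566·0.071201 = 0.032511

Final: 0.032511


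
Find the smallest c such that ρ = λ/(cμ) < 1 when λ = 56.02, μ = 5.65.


Stability requires cμ > λ ⇔ c > λ/μ.
λ/μ = 56.02/5.65 = 9.9150
Minimum integer c = ⌊9.9150⌋ + 1 = 10
Check: 10·5.65 = 56.50 > 56.02, while 9·5.65 = 50.85 ≤ 56.02

Final: 10 servers


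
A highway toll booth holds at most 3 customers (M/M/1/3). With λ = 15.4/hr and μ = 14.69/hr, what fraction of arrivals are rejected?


ρ = λ/μ = 15.4/14.69 = 1.0483
P_K = (1−ρ)ρ^K/(1−ρ^(K+1)) = (-0.04833·1.152118)/(1 − 1.207802)
= -0.055684/-0.207802 = 0.267969

Final: 0.267969


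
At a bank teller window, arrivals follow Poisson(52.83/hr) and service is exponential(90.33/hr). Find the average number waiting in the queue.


ρ = 52.83/90.33 = 0.5849
Lq = ρ²/(1−ρ) = 0.3421/0.4151 = 0.8239

Final: 0.8239


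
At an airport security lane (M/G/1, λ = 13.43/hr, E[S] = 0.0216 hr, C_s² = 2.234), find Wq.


ρ = λ·E[S] = 13.43·0.0216 = 0.2901
E[S²] = E[S]²(1+C_s²) = 0.0216²·(1+2.234) = 0.001509
Wq = λ·E[S²]/(2(1−ρ)) = 13.43·0.001509/(2·0.7099) = 0.01427 hr

Final: 0.01427 hr


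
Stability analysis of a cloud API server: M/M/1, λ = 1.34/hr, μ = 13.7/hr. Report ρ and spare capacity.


Total capacity cμ = 1·13.7 = 13.70/hr
ρ = λ/(cμ) = 1.34/13.70 = 0.09781
Stable ⇔ ρ < 1: YES
Spare capacity = cμ − λ = 13.70 − 1.34 = 12.36/hr

Final: ρ = 0.09781; stable; margin = 12.36/hr


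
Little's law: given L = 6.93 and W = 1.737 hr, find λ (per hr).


λ = L/W = 6.93/1.737 = 3.9896 /hr

Final: 3.9896 /hr


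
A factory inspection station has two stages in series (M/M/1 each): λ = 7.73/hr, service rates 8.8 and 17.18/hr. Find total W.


Each node sees arrival rate λ = 7.73/hr (tandem ⇒ throughput preserved).
W₁ = 1/(μ₁−λ) = 1/(8.8−7.73) = 0.93458 hr
W₂ = 1/(μ₂−λ) = 1/(17.18−7.73) = 0.10582 hr
W_total = W₁ + W₂ = 0.93458 + 0.10582 = 1.04040 hr

Final: 1.04040 hr


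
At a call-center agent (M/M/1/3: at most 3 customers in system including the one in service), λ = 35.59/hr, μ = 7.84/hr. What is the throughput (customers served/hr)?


ρ = 4.5395; P_K = (1−ρ)ρ^3/(1−ρ^4) = 0.781554
λ_eff = λ(1 − P_K) = 35.59·(1 − 0.781554) = 35.59·0.218446 = 7.7745 /hr

Final: 7.7745 /hr


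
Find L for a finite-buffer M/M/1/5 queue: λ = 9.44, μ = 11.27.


ρ = 9.44/11.27 = 0.8376
L = ρ[1 − (K+1)ρ^K + Kρ^(K+1)] / [(1−ρ)(1−ρ^(K+1))]
Numerator: 0.8376·(1 − 6·0.412326 + 5·0.345373) = 0.211844
Denominator: (0.1624)·(0.654627) = 0.106297
L = 0.211844/0.106297 = 1.9929

Final: 1.9929


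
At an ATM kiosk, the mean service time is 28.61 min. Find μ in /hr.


μ = 1/(service time) in consistent units.
1 hour = 60 min, so μ = 60/28.61 = 2.0972 per hour

Final: 2.0972 /hr


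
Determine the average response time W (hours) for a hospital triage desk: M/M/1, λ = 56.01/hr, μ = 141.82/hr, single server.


W = 1/(μ−λ) = 1/(141.82 − 56.01) = 1/85.81 = 0.01165 hr

Final: 0.01165 hr


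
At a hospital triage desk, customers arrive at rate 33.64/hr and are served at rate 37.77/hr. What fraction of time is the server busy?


ρ = λ/μ = 33.64/37.77 = 0.8907

Final: 0.8907


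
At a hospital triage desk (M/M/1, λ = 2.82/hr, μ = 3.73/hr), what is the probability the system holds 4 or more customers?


ρ = 2.82/3.73 = 0.7560
P(N ≥ n) = ρ^n = 0.7560^4 = 0.326709

Final: 0.326709


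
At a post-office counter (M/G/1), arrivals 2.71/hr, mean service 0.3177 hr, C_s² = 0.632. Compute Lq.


ρ = λ·E[S] = 2.71·0.3177 = 0.8610
Lq = ρ²(1+C_s²)/(2(1−ρ)) = 0.7413·(1+0.632)/(2·0.1390)
= 0.7413·1.6320/0.2781 = 4.35056

Final: 4.35056


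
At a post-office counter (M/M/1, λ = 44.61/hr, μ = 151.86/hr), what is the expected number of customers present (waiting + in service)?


ρ = λ/μ = 44.61/151.86 = 0.2938
L = ρ/(1−ρ) = 0.2938/(1 − 0.2938) = 0.2938/0.7062 = 0.4159

Final: 0.4159


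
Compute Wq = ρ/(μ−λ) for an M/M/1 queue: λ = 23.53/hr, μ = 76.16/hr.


ρ = 23.53/76.16 = 0.3090
Wq = ρ/(μ−λ) = 0.3090/(76.16 − 23.53) = 0.3090/52.63 = 0.005870 hr

Final: 0.005870 hr


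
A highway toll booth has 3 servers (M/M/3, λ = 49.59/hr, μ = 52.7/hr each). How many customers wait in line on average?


a = λ/μ = 0.9410; ρ = a/3 = 0.3137
P₀ = 0.386691
Lq = P₀·a^c·ρ / (c!·(1−ρ)²) = 0.386691·0.83320·0.3137/(6·0.47106)
= 0.03576

Final: 0.03576


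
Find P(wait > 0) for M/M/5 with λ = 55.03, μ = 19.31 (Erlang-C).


a = λ/μ = 2.8498; ρ = a/5 = 0.5700
P₀ = 0.055070 (from M/M/c formula)
C(c,a) = [a^c/(c!(1−ρ))]·P₀ = [187.96898/(120·0.4300)]·0.055070
= 3.64250·0.055070 = 0.200592

Final: 0.200592


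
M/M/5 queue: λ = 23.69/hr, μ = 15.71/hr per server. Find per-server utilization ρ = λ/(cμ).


ρ = λ/(cμ) = 23.69/(5·15.71) = 23.69/78.55 = 0.3016

Final: 0.3016


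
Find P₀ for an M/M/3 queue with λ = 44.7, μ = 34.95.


a = λ/μ = 44.7/34.95 = 1.2790; ρ = a/c = 0.4263
Σ_{k=0}^{2} a^k/k! (terms k=0..2) = 1.00000 + 1.27897 + 0.81788 = 3.09685
Tail: a^3/(3!(1−ρ)) = 2.09209/(6·0.5737) = 0.60780
P₀ = 1/(3.09685 + 0.60780) = 1/3.70465 = 0.269931

Final: 0.269931


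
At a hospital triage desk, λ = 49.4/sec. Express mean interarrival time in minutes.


Mean interarrival time = 1/λ = 1/49.4 second = 0.02024 second
In minutes: 0.02024 × 0.0166667 = 0.0003374 min

Final: 0.0003374 min


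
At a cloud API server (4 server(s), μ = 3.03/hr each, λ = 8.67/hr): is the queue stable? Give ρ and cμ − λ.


Total capacity cμ = 4·3.03 = 12.12/hr
ρ = λ/(cμ) = 8.67/12.12 = 0.7153
Stable ⇔ ρ < 1: YES
Spare capacity = cμ − λ = 12.12 − 8.67 = 3.45/hr

Final: ρ = 0.7153; stable; margin = 3.45/hr


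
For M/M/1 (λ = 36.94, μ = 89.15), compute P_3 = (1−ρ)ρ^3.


ρ = 36.94/89.15 = 0.4144
P_n = (1−ρ)·ρ^n = (1 − 0.4144)·0.4144^3 = 0.5856·0.071142 = 0.041664

Final: 0.041664


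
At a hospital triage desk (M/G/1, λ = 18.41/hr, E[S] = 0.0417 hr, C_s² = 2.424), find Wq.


ρ = λ·E[S] = 18.41·0.0417 = 0.7677
E[S²] = E[S]²(1+C_s²) = 0.0417²·(1+2.424) = 0.005954
Wq = λ·E[S²]/(2(1−ρ)) = 18.41·0.005954/(2·0.2323) = 0.23593 hr

Final: 0.23593 hr


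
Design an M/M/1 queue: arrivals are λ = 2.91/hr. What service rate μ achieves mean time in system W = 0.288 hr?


W = 1/(μ−λ) ⇒ μ − λ = 1/W = 1/0.288 = 3.4722
μ = λ + 1/W = 2.91 + 3.4722 = 6.3822 per hr

Final: 6.3822 /hr


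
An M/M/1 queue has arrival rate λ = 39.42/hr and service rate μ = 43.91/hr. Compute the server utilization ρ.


ρ = λ/μ = 39.42/43.91 = 0.8977

Final: 0.8977


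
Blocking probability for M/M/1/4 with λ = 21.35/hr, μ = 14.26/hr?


ρ = λ/μ = 21.35/14.26 = 1.4972
P_K = (1−ρ)ρ^K/(1−ρ^(K+1)) = (-0.4972·5.024738)/(1 − 7.523012)
= -2.498274/-6.523012 = 0.382994

Final: 0.382994


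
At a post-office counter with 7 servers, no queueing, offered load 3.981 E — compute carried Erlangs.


B(7,3.981) = 0.061783 (Erlang-B)
Carried load = a(1 − B) = 3.981·(1 − 0.061783) = 3.981·0.938217 = 3.7350 E

Final: 3.7350 Erlangs


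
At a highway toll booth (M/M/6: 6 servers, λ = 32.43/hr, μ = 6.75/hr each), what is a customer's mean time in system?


a = 4.8044; ρ = 0.8007; P₀ = 0.006057
Lq = P₀·a^c·ρ/(c!(1−ρ)²) = 2.08674
Wq = Lq/λ = 2.08674/32.43 = 0.06435 hr
W = Wq + 1/μ = 0.06435 + 0.14815 = 0.21249 hr

Final: 0.21249 hr


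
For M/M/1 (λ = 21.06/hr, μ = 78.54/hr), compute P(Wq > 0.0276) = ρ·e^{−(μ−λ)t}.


ρ = 21.06/78.54 = 0.2681
P(Wq > t) = ρ·e^{−(μ−λ)t} = 0.2681·e^{−1.5864}
= 0.2681·0.204651 = 0.054876

Final: 0.054876


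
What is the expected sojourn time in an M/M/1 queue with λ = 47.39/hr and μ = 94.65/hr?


W = 1/(μ−λ) = 1/(94.65 − 47.39) = 1/47.26 = 0.02116 hr

Final: 0.02116 hr


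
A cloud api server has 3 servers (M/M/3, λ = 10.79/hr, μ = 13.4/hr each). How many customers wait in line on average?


a = λ/μ = 0.8052; ρ = a/3 = 0.2684
P₀ = 0.444769
Lq = P₀·a^c·ρ / (c!·(1−ρ)²) = 0.444769·0.52210·0.2684/(6·0.53523)
= 0.01941

Final: 0.01941


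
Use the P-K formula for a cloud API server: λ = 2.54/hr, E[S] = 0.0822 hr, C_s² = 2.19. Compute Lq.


ρ = λ·E[S] = 2.54·0.0822 = 0.2088
Lq = ρ²(1+C_s²)/(2(1−ρ)) = 0.04359·(1+2.19)/(2·0.7912)
= 0.04359·3.1900/1.5824 = 0.08788

Final: 0.08788


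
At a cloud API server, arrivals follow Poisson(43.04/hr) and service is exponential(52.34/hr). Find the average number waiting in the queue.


ρ = 43.04/52.34 = 0.8223
Lq = ρ²/(1−ρ) = 0.6762/0.1777 = 3.8056

Final: 3.8056


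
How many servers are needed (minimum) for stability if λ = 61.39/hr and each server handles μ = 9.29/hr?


Stability requires cμ > λ ⇔ c > λ/μ.
λ/μ = 61.39/9.29 = 6.6082
Minimum integer c = ⌊6.6082⌋ + 1 = 7
Check: 7·9.29 = 65.03 > 61.39, while 6·9.29 = 55.74 ≤ 61.39

Final: 7 servers


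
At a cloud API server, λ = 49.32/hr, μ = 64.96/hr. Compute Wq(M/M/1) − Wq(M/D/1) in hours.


ρ = 49.32/64.96 = 0.7592
Wq(M/M/1) = ρ/(μ−λ) = 0.7592/15.64 = 0.04854 hr
Wq(M/D/1) = ρ/(2(μ−λ)) = 0.02427 hr
Savings = 0.04854 − 0.02427 = 0.02427 hr

Final: 0.02427 hr


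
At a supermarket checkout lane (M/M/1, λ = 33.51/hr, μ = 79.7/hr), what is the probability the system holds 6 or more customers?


ρ = 33.51/79.7 = 0.4205
P(N ≥ n) = ρ^n = 0.4205^6 = 0.005525

Final: 0.005525


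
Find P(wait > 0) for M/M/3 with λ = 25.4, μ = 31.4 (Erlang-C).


a = λ/μ = 0.8089; ρ = a/3 = 0.2696
P₀ = 0.443090 (from M/M/c formula)
C(c,a) = [a^c/(c!(1−ρ))]·P₀ = [0.52931/(6·0.7304)]·0.443090
= 0.12079·0.443090 = 0.053520

Final: 0.053520


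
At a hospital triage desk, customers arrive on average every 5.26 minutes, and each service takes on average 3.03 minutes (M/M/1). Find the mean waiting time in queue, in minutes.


λ = 60/5.26 = 11.4068 /hr
μ = 60/3.03 = 19.8020 /hr
ρ = λ/μ = 11.4068/19.8020 = 0.5760
Wq = ρ/(μ−λ) = 0.5760/(19.8020−11.4068) = 0.06862 hr
In minutes: 0.06862·60 = 4.117 min

Final: 4.117 min


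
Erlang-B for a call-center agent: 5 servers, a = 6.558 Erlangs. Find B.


B(c,a) = (a^c/c!) / Σ_{k=0}^{c} a^k/k!
a^5/5! = 101.082463
Σ terms (k=0..5): 1.00000 + 6.55800 + 21.50368 + 47.00705 + 77.06806 + 101.08246 = 254.219250
B = 101.082463/254.219250 = 0.397619

Final: 0.397619


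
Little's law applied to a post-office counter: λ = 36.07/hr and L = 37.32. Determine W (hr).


W = L/λ = 37.32/36.07 = 1.0347 hr

Final: 1.0347 hr


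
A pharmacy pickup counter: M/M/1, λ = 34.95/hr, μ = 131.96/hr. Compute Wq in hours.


ρ = 34.95/131.96 = 0.2649
Wq = ρ/(μ−λ) = 0.2649/(131.96 − 34.95) = 0.2649/97.01 = 0.002730 hr

Final: 0.002730 hr


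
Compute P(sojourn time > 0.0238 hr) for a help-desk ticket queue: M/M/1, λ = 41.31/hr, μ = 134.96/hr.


W ~ Exponential(μ−λ) for M/M/1.
μ − λ = 134.96 − 41.31 = 93.6500
P(W > t) = e^{−(μ−λ)t} = e^{−2.2289} = 0.107650

Final: 0.107650


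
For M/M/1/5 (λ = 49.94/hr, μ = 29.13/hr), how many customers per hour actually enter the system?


ρ = 1.7144; P_K = (1−ρ)ρ^5/(1−ρ^6) = 0.433786
λ_eff = λ(1 − P_K) = 49.94·(1 − 0.433786) = 49.94·0.566214 = 28.2768 /hr

Final: 28.2768 /hr


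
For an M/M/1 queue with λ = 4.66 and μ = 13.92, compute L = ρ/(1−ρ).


ρ = λ/μ = 4.66/13.92 = 0.3348
L = ρ/(1−ρ) = 0.3348/(1 − 0.3348) = 0.3348/0.6652 = 0.5032

Final: 0.5032


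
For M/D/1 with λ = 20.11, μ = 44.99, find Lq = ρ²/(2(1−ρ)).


ρ = 20.11/44.99 = 0.4470
M/D/1: Lq = ρ²/(2(1−ρ)) = 0.1998/(2·0.5530) = 0.18065

Final: 0.18065


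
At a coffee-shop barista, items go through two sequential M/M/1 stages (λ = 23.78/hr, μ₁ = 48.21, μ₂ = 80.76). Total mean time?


Each node sees arrival rate λ = 23.78/hr (tandem ⇒ throughput preserved).
W₁ = 1/(μ₁−λ) = 1/(48.21−23.78) = 0.04093 hr
W₂ = 1/(μ₂−λ) = 1/(80.76−23.78) = 0.01755 hr
W_total = W₁ + W₂ = 0.04093 + 0.01755 = 0.05848 hr

Final: 0.05848 hr


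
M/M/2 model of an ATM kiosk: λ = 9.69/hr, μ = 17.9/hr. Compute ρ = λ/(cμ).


ρ = λ/(cμ) = 9.69/(2·17.9) = 9.69/35.80 = 0.2707

Final: 0.2707


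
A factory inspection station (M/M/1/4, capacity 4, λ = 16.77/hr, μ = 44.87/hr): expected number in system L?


ρ = 16.77/44.87 = 0.3737
L = ρ[1 − (K+1)ρ^K + Kρ^(K+1)] / [(1−ρ)(1−ρ^(K+1))]
Numerator: 0.3737·(1 − 5·0.019512 + 4·0.007293) = 0.348186
Denominator: (0.6263)·(0.992707) = 0.621687
L = 0.348186/0.621687 = 0.5601

Final: 0.5601


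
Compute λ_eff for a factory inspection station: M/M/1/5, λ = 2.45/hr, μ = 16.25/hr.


ρ = 0.1508; P_K = (1−ρ)ρ^5/(1−ρ^6) = 0.00006616
λ_eff = λ(1 − P_K) = 2.45·(1 − 0.00006616) = 2.45·0.999934 = 2.4498 /hr

Final: 2.4498 /hr


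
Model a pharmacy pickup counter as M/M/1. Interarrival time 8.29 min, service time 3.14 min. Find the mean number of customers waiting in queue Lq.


λ = 60/8.29 = 7.2376 /hr
μ = 60/3.14 = 19.1083 /hr
ρ = λ/μ = 7.2376/19.1083 = 0.3788
Lq = ρ²/(1−ρ) = 0.1435/0.6212 = 0.2309

Final: 0.2309


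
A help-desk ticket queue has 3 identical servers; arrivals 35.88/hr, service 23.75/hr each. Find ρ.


ρ = λ/(cμ) = 35.88/(3·23.75) = 35.88/71.25 = 0.5036

Final: 0.5036


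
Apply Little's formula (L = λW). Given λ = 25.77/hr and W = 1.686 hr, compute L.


L = λW = 25.77·1.686 = 43.4482

Final: 43.4482


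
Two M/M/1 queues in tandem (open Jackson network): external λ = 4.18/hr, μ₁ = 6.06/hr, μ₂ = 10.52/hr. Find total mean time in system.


Each node sees arrival rate λ = 4.18/hr (tandem ⇒ throughput preserved).
W₁ = 1/(μ₁−λ) = 1/(6.06−4.18) = 0.53191 hr
W₂ = 1/(μ₂−λ) = 1/(10.52−4.18) = 0.15773 hr
W_total = W₁ + W₂ = 0.53191 + 0.15773 = 0.68964 hr

Final: 0.68964 hr


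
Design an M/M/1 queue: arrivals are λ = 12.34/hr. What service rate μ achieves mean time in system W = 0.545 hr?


W = 1/(μ−λ) ⇒ μ − λ = 1/W = 1/0.545 = 1.8349
μ = λ + 1/W = 12.34 + 1.8349 = 14.1749 per hr

Final: 14.1749 /hr


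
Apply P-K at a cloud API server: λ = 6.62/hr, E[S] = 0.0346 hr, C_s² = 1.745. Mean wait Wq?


ρ = λ·E[S] = 6.62·0.0346 = 0.2291
E[S²] = E[S]²(1+C_s²) = 0.0346²·(1+1.745) = 0.003286
Wq = λ·E[S²]/(2(1−ρ)) = 6.62·0.003286/(2·0.7709) = 0.01411 hr

Final: 0.01411 hr


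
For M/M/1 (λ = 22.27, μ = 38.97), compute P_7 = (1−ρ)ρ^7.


ρ = 22.27/38.97 = 0.5715
P_n = (1−ρ)·ρ^n = (1 − 0.5715)·0.5715^7 = 0.4285·0.019903 = 0.008529

Final: 0.008529


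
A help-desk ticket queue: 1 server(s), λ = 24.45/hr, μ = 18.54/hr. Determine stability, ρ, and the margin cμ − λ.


Total capacity cμ = 1·18.54 = 18.54/hr
ρ = λ/(cμ) = 24.45/18.54 = 1.3188
Stable ⇔ ρ < 1: NO
Spare capacity = cμ − λ = 18.54 − 24.45 = -5.91/hr

Final: ρ = 1.3188; unstable; margin = -5.91/hr


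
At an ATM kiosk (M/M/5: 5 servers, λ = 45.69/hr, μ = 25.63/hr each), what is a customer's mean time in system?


a = 1.7827; ρ = 0.3565; P₀ = 0.167509
Lq = P₀·a^c·ρ/(c!(1−ρ)²) = 0.02164
Wq = Lq/λ = 0.02164/45.69 = 0.0004736 hr
W = Wq + 1/μ = 0.0004736 + 0.03902 = 0.03949 hr

Final: 0.03949 hr


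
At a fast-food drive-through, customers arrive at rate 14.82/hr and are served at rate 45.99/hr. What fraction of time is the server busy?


ρ = λ/μ = 14.82/45.99 = 0.3222

Final: 0.3222


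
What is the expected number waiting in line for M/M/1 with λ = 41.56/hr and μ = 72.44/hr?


ρ = 41.56/72.44 = 0.5737
Lq = ρ²/(1−ρ) = 0.3292/0.4263 = 0.7721

Final: 0.7721


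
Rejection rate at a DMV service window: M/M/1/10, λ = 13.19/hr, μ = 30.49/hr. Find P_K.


ρ = λ/μ = 13.19/30.49 = 0.4326
P_K = (1−ρ)ρ^K/(1−ρ^(K+1)) = (0.5674·0.0002295)/(1 − 0.00009930)
= 0.0001302/0.999901 = 0.0001303

Final: 0.0001303


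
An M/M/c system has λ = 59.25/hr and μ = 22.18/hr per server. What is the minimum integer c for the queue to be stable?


Stability requires cμ > λ ⇔ c > λ/μ.
λ/μ = 59.25/22.18 = 2.6713
Minimum integer c = ⌊2.6713⌋ + 1 = 3
Check: 3·22.18 = 66.54 > 59.25, while 2·22.18 = 44.36 ≤ 59.25

Final: 3 servers


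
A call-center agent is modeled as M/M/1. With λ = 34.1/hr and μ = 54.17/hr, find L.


ρ = λ/μ = 34.1/54.17 = 0.6295
L = ρ/(1−ρ) = 0.6295/(1 − 0.6295) = 0.6295/0.3705 = 1.6991

Final: 1.6991


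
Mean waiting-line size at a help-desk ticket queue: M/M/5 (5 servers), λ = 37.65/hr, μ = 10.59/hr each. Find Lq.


a = λ/μ = 3.5552; ρ = a/5 = 0.7110
P₀ = 0.024153
Lq = P₀·a^c·ρ / (c!·(1−ρ)²) = 0.024153·567.99577·0.7110/(120·0.08349)
= 0.97361

Final: 0.97361


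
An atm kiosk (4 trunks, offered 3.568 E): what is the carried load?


B(4,3.568) = 0.267370 (Erlang-B)
Carried load = a(1 − B) = 3.568·(1 − 0.267370) = 3.568·0.732630 = 2.6140 E

Final: 2.6140 Erlangs


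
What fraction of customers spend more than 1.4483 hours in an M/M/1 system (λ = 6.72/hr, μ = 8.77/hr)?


W ~ Exponential(μ−λ) for M/M/1.
μ − λ = 8.77 − 6.72 = 2.0500
P(W > t) = e^{−(μ−λ)t} = e^{−2.9690} = 0.051354

Final: 0.051354


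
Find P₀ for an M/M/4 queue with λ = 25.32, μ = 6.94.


a = λ/μ = 25.32/6.94 = 3.6484; ρ = a/c = 0.9121
Σ_{k=0}^{3} a^k/k! (terms k=0..3) = 1.00000 + 3.64841 + 6.65547 + 8.09397 = 19.39785
Tail: a^4/(4!(1−ρ)) = 177.18091/(24·0.08790) = 83.99150
P₀ = 1/(19.39785 + 83.99150) = 1/103.38934 = 0.009672

Final: 0.009672


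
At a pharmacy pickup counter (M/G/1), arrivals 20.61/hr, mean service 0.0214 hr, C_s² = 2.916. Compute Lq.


ρ = λ·E[S] = 20.61·0.0214 = 0.4411
Lq = ρ²(1+C_s²)/(2(1−ρ)) = 0.1945·(1+2.916)/(2·0.5589)
= 0.1945·3.9160/1.1179 = 0.68144

Final: 0.68144


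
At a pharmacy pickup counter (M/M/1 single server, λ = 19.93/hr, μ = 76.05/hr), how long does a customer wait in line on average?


ρ = 19.93/76.05 = 0.2621
Wq = ρ/(μ−λ) = 0.2621/(76.05 − 19.93) = 0.2621/56.12 = 0.004670 hr

Final: 0.004670 hr


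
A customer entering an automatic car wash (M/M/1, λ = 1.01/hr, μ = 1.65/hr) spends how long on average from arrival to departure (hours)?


W = 1/(μ−λ) = 1/(1.65 − 1.01) = 1/0.6400 = 1.5625 hr

Final: 1.5625 hr


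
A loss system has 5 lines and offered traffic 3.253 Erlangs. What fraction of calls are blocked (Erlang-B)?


B(c,a) = (a^c/c!) / Σ_{k=0}^{c} a^k/k!
a^5/5! = 3.035562
Σ terms (k=0..5): 1.00000 + 3.25300 + 5.29100 + 5.73721 + 4.66579 + 3.03556 = 22.982567
B = 3.035562/22.982567 = 0.132081

Final: 0.132081


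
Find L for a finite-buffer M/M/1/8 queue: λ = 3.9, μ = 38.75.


ρ = 3.9/38.75 = 0.1006
L = ρ[1 − (K+1)ρ^K + Kρ^(K+1)] / [(1−ρ)(1−ρ^(K+1))]
Numerator: 0.1006·(1 − 9·0.00000001053 + 8·0.000000001060) = 0.100645
Denominator: (0.8994)·(1.000000) = 0.899355
L = 0.100645/0.899355 = 0.1119

Final: 0.1119


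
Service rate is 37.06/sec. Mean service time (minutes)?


Mean service time = 1/μ = 1/37.06 second = 0.02698 second
In minutes: 0.02698 × 0.0166667 = 0.0004497 min

Final: 0.0004497 min


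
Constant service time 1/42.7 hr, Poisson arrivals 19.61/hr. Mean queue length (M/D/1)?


ρ = 19.61/42.7 = 0.4593
M/D/1: Lq = ρ²/(2(1−ρ)) = 0.2109/(2·0.5407) = 0.19502

Final: 0.19502


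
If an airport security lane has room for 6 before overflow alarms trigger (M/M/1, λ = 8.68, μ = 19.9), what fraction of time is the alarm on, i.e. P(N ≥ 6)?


ρ = 8.68/19.9 = 0.4362
P(N ≥ n) = ρ^n = 0.4362^6 = 0.006887

Final: 0.006887


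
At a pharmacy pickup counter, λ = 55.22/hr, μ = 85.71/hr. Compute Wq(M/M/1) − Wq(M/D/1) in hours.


ρ = 55.22/85.71 = 0.6443
Wq(M/M/1) = ρ/(μ−λ) = 0.6443/30.49 = 0.02113 hr
Wq(M/D/1) = ρ/(2(μ−λ)) = 0.01057 hr
Savings = 0.02113 − 0.01057 = 0.01057 hr

Final: 0.01057 hr


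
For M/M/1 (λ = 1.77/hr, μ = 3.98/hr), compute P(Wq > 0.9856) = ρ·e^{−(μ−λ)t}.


ρ = 1.77/3.98 = 0.4447
P(Wq > t) = ρ·e^{−(μ−λ)t} = 0.4447·e^{−2.1782}
= 0.4447·0.113248 = 0.050364

Final: 0.050364


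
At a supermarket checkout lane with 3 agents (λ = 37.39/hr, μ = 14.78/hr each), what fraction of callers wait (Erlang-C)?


a = λ/μ = 2.5298; ρ = a/3 = 0.8433
P₀ = 0.041763 (from M/M/c formula)
C(c,a) = [a^c/(c!(1−ρ))]·P₀ = [16.18986/(6·0.1567)]·0.041763
= 17.21483·0.041763 = 0.718948

Final: 0.718948


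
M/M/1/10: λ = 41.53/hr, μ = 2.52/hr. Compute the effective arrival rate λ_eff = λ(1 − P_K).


ρ = 16.4802; P_K = (1−ρ)ρ^10/(1−ρ^11) = 0.939321
λ_eff = λ(1 − P_K) = 41.53·(1 − 0.939321) = 41.53·0.060679 = 2.5200 /hr

Final: 2.5200 /hr


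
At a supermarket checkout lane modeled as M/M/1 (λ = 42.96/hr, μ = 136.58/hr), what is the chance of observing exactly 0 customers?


ρ = 42.96/136.58 = 0.3145
P_n = (1−ρ)·ρ^n = (1 − 0.3145)·0.3145^0 = 0.6855·1.000000 = 0.685459

Final: 0.685459


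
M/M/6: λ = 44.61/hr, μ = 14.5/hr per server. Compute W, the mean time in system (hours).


a = 3.0766; ρ = 0.5128; P₀ = 0.045230
Lq = P₀·a^c·ρ/(c!(1−ρ)²) = 0.11505
Wq = Lq/λ = 0.11505/44.61 = 0.002579 hr
W = Wq + 1/μ = 0.002579 + 0.06897 = 0.07154 hr

Final: 0.07154 hr


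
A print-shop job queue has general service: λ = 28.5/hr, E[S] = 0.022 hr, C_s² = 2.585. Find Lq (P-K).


ρ = λ·E[S] = 28.5·0.022 = 0.6270
Lq = ρ²(1+C_s²)/(2(1−ρ)) = 0.3931·(1+2.585)/(2·0.3730)
= 0.3931·3.5850/0.7460 = 1.88923

Final: 1.88923


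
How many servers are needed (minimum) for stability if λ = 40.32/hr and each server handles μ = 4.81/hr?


Stability requires cμ > λ ⇔ c > λ/μ.
λ/μ = 40.32/4.81 = 8.3825
Minimum integer c = ⌊8.3825⌋ + 1 = 9
Check: 9·4.81 = 43.29 > 40.32, while 8·4.81 = 38.48 ≤ 40.32

Final: 9 servers


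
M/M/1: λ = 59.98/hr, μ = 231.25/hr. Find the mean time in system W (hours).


W = 1/(μ−λ) = 1/(231.25 − 59.98) = 1/171.27 = 0.005839 hr

Final: 0.005839 hr


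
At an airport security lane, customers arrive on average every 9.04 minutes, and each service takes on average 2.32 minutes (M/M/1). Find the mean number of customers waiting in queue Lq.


λ = 60/9.04 = 6.6372 /hr
μ = 60/2.32 = 25.8621 /hr
ρ = λ/μ = 6.6372/25.8621 = 0.2566
Lq = ρ²/(1−ρ) = 0.06586/0.7434 = 0.08860

Final: 0.08860


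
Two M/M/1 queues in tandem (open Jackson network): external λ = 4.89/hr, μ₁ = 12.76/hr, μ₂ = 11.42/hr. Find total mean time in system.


Each node sees arrival rate λ = 4.89/hr (tandem ⇒ throughput preserved).
W₁ = 1/(μ₁−λ) = 1/(12.76−4.89) = 0.12706 hr
W₂ = 1/(μ₂−λ) = 1/(11.42−4.89) = 0.15314 hr
W_total = W₁ + W₂ = 0.12706 + 0.15314 = 0.28020 hr

Final: 0.28020 hr


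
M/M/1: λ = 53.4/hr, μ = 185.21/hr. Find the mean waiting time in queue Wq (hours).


ρ = 53.4/185.21 = 0.2883
Wq = ρ/(μ−λ) = 0.2883/(185.21 − 53.4) = 0.2883/131.81 = 0.002187 hr

Final: 0.002187 hr


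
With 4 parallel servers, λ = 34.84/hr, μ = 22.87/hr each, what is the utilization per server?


ρ = λ/(cμ) = 34.84/(4·22.87) = 34.84/91.48 = 0.3808

Final: 0.3808


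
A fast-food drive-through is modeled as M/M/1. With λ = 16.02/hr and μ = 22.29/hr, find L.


ρ = λ/μ = 16.02/22.29 = 0.7187
L = ρ/(1−ρ) = 0.7187/(1 − 0.7187) = 0.7187/0.2813 = 2.5550

Final: 2.5550


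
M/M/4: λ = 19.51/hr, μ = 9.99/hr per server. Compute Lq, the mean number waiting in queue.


a = λ/μ = 1.9530; ρ = a/4 = 0.4882
P₀ = 0.137254
Lq = P₀·a^c·ρ / (c!·(1−ρ)²) = 0.137254·14.54679·0.4882/(24·0.26190)
= 0.15509

Final: 0.15509


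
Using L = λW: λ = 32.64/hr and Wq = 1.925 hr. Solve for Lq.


Lq = λWq = 32.64·1.925 = 62.8320

Final: 62.8320


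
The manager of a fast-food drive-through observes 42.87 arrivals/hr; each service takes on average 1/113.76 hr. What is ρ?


ρ = λ/μ = 42.87/113.76 = 0.3768

Final: 0.3768


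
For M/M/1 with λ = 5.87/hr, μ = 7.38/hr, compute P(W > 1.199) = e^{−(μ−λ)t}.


W ~ Exponential(μ−λ) for M/M/1.
μ − λ = 7.38 − 5.87 = 1.5100
P(W > t) = e^{−(μ−λ)t} = e^{−1.8105} = 0.163574

Final: 0.163574


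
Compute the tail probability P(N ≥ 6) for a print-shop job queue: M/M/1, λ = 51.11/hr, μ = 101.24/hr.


ρ = 51.11/101.24 = 0.5048
P(N ≥ n) = ρ^n = 0.5048^6 = 0.016555

Final: 0.016555


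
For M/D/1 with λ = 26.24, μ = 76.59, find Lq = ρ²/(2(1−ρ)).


ρ = 26.24/76.59 = 0.3426
M/D/1: Lq = ρ²/(2(1−ρ)) = 0.1174/(2·0.6574) = 0.08927

Final: 0.08927


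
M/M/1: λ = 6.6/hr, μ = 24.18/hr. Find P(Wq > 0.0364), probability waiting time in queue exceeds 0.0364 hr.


ρ = 6.6/24.18 = 0.2730
P(Wq > t) = ρ·e^{−(μ−λ)t} = 0.2730·e^{−0.6399}
= 0.2730·0.527339 = 0.143939

Final: 0.143939


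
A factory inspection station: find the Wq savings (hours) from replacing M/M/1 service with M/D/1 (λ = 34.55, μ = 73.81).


ρ = 34.55/73.81 = 0.4681
Wq(M/M/1) = ρ/(μ−λ) = 0.4681/39.26 = 0.01192 hr
Wq(M/D/1) = ρ/(2(μ−λ)) = 0.005961 hr
Savings = 0.01192 − 0.005961 = 0.005961 hr

Final: 0.005961 hr


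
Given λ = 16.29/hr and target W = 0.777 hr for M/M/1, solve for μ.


W = 1/(μ−λ) ⇒ μ − λ = 1/W = 1/0.777 = 1.2870
μ = λ + 1/W = 16.29 + 1.2870 = 17.5770 per hr

Final: 17.5770 /hr


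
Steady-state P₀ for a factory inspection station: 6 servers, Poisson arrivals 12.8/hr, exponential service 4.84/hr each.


a = λ/μ = 12.8/4.84 = 2.6446; ρ = a/c = 0.4408
Σ_{k=0}^{5} a^k/k! (terms k=0..5) = 1.00000 + 2.64463 + 3.49703 + 3.08278 + 2.03820 + 1.07806 = 13.34070
Tail: a^6/(6!(1−ρ)) = 342.12724/(720·0.5592) = 0.84970
P₀ = 1/(13.34070 + 0.84970) = 1/14.19040 = 0.070470

Final: 0.070470


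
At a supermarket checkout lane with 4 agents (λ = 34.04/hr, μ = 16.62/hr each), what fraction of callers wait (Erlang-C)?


a = λ/μ = 2.0481; ρ = a/4 = 0.5120
P₀ = 0.123761 (from M/M/c formula)
C(c,a) = [a^c/(c!(1−ρ))]·P₀ = [17.59682/(24·0.4880)]·0.123761
= 1.50256·0.123761 = 0.185959

Final: 0.185959


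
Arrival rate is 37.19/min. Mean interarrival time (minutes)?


Mean interarrival time = 1/λ = 1/37.19 minute = 0.02689 minute
In minutes: 0.02689 × 1 = 0.02689 min

Final: 0.02689 min


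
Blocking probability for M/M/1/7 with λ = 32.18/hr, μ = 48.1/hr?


ρ = λ/μ = 32.18/48.1 = 0.6690
P_K = (1−ρ)ρ^K/(1−ρ^(K+1)) = (0.3310·0.059991)/(1 − 0.040135)
= 0.019856/0.959865 = 0.020686

Final: 0.020686


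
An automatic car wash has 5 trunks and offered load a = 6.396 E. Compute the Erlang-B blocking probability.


B(c,a) = (a^c/c!) / Σ_{k=0}^{c} a^k/k!
a^5/5! = 89.199214
Σ terms (k=0..5): 1.00000 + 6.39600 + 20.45441 + 43.60880 + 69.73047 + 89.19921 = 230.388888
B = 89.199214/230.388888 = 0.387168

Final: 0.387168


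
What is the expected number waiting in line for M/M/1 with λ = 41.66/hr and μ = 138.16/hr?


ρ = 41.66/138.16 = 0.3015
Lq = ρ²/(1−ρ) = 0.09092/0.6985 = 0.1302

Final: 0.1302


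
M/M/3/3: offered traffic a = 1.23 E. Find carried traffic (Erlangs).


B(3,1.23) = 0.094080 (Erlang-B)
Carried load = a(1 − B) = 1.23·(1 − 0.094080) = 1.23·0.905920 = 1.1143 E

Final: 1.1143 Erlangs


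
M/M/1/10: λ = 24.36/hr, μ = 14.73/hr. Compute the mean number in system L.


ρ = 24.36/14.73 = 1.6538
L = ρ[1 − (K+1)ρ^K + Kρ^(K+1)] / [(1−ρ)(1−ρ^(K+1))]
Numerator: 1.6538·(1 − 11·153.019004 + 10·253.057905) = 1403.007014
Denominator: (-0.6538)·(-252.057905) = 164.787347
L = 1403.007014/164.787347 = 8.5140

Final: 8.5140


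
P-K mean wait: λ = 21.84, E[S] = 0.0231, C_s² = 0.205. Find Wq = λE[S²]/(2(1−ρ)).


ρ = λ·E[S] = 21.84·0.0231 = 0.5045
E[S²] = E[S]²(1+C_s²) = 0.0231²·(1+0.205) = 0.0006430
Wq = λ·E[S²]/(2(1−ρ)) = 21.84·0.0006430/(2·0.4955) = 0.01417 hr

Final: 0.01417 hr


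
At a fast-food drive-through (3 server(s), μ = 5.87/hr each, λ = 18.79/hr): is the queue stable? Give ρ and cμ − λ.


Total capacity cμ = 3·5.87 = 17.61/hr
ρ = λ/(cμ) = 18.79/17.61 = 1.0670
Stable ⇔ ρ < 1: NO
Spare capacity = cμ − λ = 17.61 − 18.79 = -1.18/hr

Final: ρ = 1.0670; unstable; margin = -1.18/hr


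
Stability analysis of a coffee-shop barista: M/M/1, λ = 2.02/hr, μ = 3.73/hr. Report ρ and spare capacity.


Total capacity cμ = 1·3.73 = 3.73/hr
ρ = λ/(cμ) = 2.02/3.73 = 0.5416
Stable ⇔ ρ < 1: YES
Spare capacity = cμ − λ = 3.73 − 2.02 = 1.71/hr

Final: ρ = 0.5416; stable; margin = 1.71/hr


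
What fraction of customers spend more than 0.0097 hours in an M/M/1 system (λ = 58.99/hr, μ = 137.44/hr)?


W ~ Exponential(μ−λ) for M/M/1.
μ − λ = 137.44 − 58.99 = 78.4500
P(W > t) = e^{−(μ−λ)t} = e^{−0.7610} = 0.467215

Final: 0.467215


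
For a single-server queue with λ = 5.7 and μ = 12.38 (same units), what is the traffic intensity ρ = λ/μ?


ρ = λ/μ = 5.7/12.38 = 0.4604

Final: 0.4604


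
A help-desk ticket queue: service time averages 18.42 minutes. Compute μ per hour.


μ = 1/(service time) in consistent units.
1 hour = 60 min, so μ = 60/18.42 = 3.2573 per hour

Final: 3.2573 /hr


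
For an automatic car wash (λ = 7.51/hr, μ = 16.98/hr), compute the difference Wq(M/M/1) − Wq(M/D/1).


ρ = 7.51/16.98 = 0.4423
Wq(M/M/1) = ρ/(μ−λ) = 0.4423/9.47 = 0.04670 hr
Wq(M/D/1) = ρ/(2(μ−λ)) = 0.02335 hr
Savings = 0.04670 − 0.02335 = 0.02335 hr

Final: 0.02335 hr


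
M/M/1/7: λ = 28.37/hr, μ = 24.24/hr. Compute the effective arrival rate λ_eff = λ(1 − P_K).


ρ = 1.1704; P_K = (1−ρ)ρ^7/(1−ρ^8) = 0.203331
λ_eff = λ(1 − P_K) = 28.37·(1 − 0.203331) = 28.37·0.796669 = 22.6015 /hr

Final: 22.6015 /hr


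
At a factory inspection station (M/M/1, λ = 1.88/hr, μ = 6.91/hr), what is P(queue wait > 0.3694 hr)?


ρ = 1.88/6.91 = 0.2721
P(Wq > t) = ρ·e^{−(μ−λ)t} = 0.2721·e^{−1.8581}
= 0.2721·0.155971 = 0.042435

Final: 0.042435


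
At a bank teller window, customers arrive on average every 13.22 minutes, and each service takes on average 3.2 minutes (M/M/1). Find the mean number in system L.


λ = 60/13.22 = 4.5386 /hr
μ = 60/3.2 = 18.7500 /hr
ρ = λ/μ = 4.5386/18.7500 = 0.2421
L = ρ/(1−ρ) = 0.2421/0.7579 = 0.3194

Final: 0.3194


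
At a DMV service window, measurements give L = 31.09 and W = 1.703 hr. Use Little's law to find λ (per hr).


λ = L/W = 31.09/1.703 = 18.2560 /hr

Final: 18.2560 /hr


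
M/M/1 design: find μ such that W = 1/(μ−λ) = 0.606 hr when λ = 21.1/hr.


W = 1/(μ−λ) ⇒ μ − λ = 1/W = 1/0.606 = 1.6502
μ = λ + 1/W = 21.1 + 1.6502 = 22.7502 per hr

Final: 22.7502 /hr


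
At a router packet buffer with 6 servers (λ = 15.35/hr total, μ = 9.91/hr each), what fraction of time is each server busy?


ρ = λ/(cμ) = 15.35/(6·9.91) = 15.35/59.46 = 0.2582

Final: 0.2582


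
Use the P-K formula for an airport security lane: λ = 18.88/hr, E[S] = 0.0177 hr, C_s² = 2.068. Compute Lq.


ρ = λ·E[S] = 18.88·0.0177 = 0.3342
Lq = ρ²(1+C_s²)/(2(1−ρ)) = 0.1117·(1+2.068)/(2·0.6658)
= 0.1117·3.0680/1.3316 = 0.25729

Final: 0.25729
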